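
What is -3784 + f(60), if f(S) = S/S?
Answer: -3783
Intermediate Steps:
f(S) = 1
-3784 + f(60) = -3784 + 1 = -3783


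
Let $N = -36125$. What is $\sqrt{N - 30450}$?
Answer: $5 i \sqrt{2663} \approx 258.02 i$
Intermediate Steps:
$\sqrt{N - 30450} = \sqrt{-36125 - 30450} = \sqrt{-66575} = 5 i \sqrt{2663}$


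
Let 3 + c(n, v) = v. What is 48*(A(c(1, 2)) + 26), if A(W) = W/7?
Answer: 8688/7 ≈ 1241.1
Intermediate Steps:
c(n, v) = -3 + v
A(W) = W/7 (A(W) = W*(1/7) = W/7)
48*(A(c(1, 2)) + 26) = 48*((-3 + 2)/7 + 26) = 48*((1/7)*(-1) + 26) = 48*(-1/7 + 26) = 48*(181/7) = 8688/7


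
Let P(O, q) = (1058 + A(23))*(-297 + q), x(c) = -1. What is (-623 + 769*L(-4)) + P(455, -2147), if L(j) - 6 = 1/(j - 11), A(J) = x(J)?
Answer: -38690524/15 ≈ -2.5794e+6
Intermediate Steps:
A(J) = -1
L(j) = 6 + 1/(-11 + j) (L(j) = 6 + 1/(j - 11) = 6 + 1/(-11 + j))
P(O, q) = -313929 + 1057*q (P(O, q) = (1058 - 1)*(-297 + q) = 1057*(-297 + q) = -313929 + 1057*q)
(-623 + 769*L(-4)) + P(455, -2147) = (-623 + 769*((-65 + 6*(-4))/(-11 - 4))) + (-313929 + 1057*(-2147)) = (-623 + 769*((-65 - 24)/(-15))) + (-313929 - 2269379) = (-623 + 769*(-1/15*(-89))) - 2583308 = (-623 + 769*(89/15)) - 2583308 = (-623 + 68441/15) - 2583308 = 59096/15 - 2583308 = -38690524/15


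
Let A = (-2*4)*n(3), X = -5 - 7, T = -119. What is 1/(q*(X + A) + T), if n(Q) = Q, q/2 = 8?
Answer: -1/695 ≈ -0.0014388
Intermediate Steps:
q = 16 (q = 2*8 = 16)
X = -12
A = -24 (A = -2*4*3 = -8*3 = -24)
1/(q*(X + A) + T) = 1/(16*(-12 - 24) - 119) = 1/(16*(-36) - 119) = 1/(-576 - 119) = 1/(-695) = -1/695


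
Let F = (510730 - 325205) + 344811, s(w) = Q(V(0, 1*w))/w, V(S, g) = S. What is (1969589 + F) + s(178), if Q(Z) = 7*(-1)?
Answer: 444986643/178 ≈ 2.4999e+6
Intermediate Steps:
Q(Z) = -7
s(w) = -7/w
F = 530336 (F = 185525 + 344811 = 530336)
(1969589 + F) + s(178) = (1969589 + 530336) - 7/178 = 2499925 - 7*1/178 = 2499925 - 7/178 = 444986643/178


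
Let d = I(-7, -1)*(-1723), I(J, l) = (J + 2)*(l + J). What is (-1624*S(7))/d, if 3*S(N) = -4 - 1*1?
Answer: -203/5169 ≈ -0.039273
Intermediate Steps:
S(N) = -5/3 (S(N) = (-4 - 1*1)/3 = (-4 - 1)/3 = (⅓)*(-5) = -5/3)
I(J, l) = (2 + J)*(J + l)
d = -68920 (d = ((-7)² + 2*(-7) + 2*(-1) - 7*(-1))*(-1723) = (49 - 14 - 2 + 7)*(-1723) = 40*(-1723) = -68920)
(-1624*S(7))/d = -1624*(-5/3)/(-68920) = (8120/3)*(-1/68920) = -203/5169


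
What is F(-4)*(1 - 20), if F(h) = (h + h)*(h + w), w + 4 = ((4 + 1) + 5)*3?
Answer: 3344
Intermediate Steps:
w = 26 (w = -4 + ((4 + 1) + 5)*3 = -4 + (5 + 5)*3 = -4 + 10*3 = -4 + 30 = 26)
F(h) = 2*h*(26 + h) (F(h) = (h + h)*(h + 26) = (2*h)*(26 + h) = 2*h*(26 + h))
F(-4)*(1 - 20) = (2*(-4)*(26 - 4))*(1 - 20) = (2*(-4)*22)*(-19) = -176*(-19) = 3344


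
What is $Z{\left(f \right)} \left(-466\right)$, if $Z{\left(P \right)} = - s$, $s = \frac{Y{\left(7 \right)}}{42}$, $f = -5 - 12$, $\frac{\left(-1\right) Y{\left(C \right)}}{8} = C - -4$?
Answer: $- \frac{20504}{21} \approx -976.38$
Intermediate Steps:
$Y{\left(C \right)} = -32 - 8 C$ ($Y{\left(C \right)} = - 8 \left(C - -4\right) = - 8 \left(C + 4\right) = - 8 \left(4 + C\right) = -32 - 8 C$)
$f = -17$ ($f = -5 - 12 = -17$)
$s = - \frac{44}{21}$ ($s = \frac{-32 - 56}{42} = \left(-32 - 56\right) \frac{1}{42} = \left(-88\right) \frac{1}{42} = - \frac{44}{21} \approx -2.0952$)
$Z{\left(P \right)} = \frac{44}{21}$ ($Z{\left(P \right)} = \left(-1\right) \left(- \frac{44}{21}\right) = \frac{44}{21}$)
$Z{\left(f \right)} \left(-466\right) = \frac{44}{21} \left(-466\right) = - \frac{20504}{21}$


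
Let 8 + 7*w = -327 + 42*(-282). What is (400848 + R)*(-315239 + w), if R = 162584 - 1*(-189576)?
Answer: -1670813306816/7 ≈ -2.3869e+11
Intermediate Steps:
w = -12179/7 (w = -8/7 + (-327 + 42*(-282))/7 = -8/7 + (-327 - 11844)/7 = -8/7 + (⅐)*(-12171) = -8/7 - 12171/7 = -12179/7 ≈ -1739.9)
R = 352160 (R = 162584 + 189576 = 352160)
(400848 + R)*(-315239 + w) = (400848 + 352160)*(-315239 - 12179/7) = 753008*(-2218852/7) = -1670813306816/7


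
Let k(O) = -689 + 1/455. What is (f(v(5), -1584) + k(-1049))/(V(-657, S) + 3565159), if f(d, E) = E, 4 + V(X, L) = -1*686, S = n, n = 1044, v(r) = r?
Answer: -1034214/1621833395 ≈ -0.00063768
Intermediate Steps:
k(O) = -313494/455 (k(O) = -689 + 1/455 = -313494/455)
S = 1044
V(X, L) = -690 (V(X, L) = -4 - 1*686 = -4 - 686 = -690)
(f(v(5), -1584) + k(-1049))/(V(-657, S) + 3565159) = (-1584 - 313494/455)/(-690 + 3565159) = -1034214/455/3564469 = -1034214/455*1/3564469 = -1034214/1621833395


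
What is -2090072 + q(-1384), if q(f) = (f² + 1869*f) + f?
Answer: -2762696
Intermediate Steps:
q(f) = f² + 1870*f
-2090072 + q(-1384) = -2090072 - 1384*(1870 - 1384) = -2090072 - 1384*486 = -2090072 - 672624 = -2762696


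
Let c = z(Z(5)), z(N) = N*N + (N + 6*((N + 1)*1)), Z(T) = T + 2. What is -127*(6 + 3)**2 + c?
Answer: -10183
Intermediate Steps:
Z(T) = 2 + T
z(N) = 6 + N**2 + 7*N (z(N) = N**2 + (N + 6*((1 + N)*1)) = N**2 + (N + 6*(1 + N)) = N**2 + (N + (6 + 6*N)) = N**2 + (6 + 7*N) = 6 + N**2 + 7*N)
c = 104 (c = 6 + (2 + 5)**2 + 7*(2 + 5) = 6 + 7**2 + 7*7 = 6 + 49 + 49 = 104)
-127*(6 + 3)**2 + c = -127*(6 + 3)**2 + 104 = -127*9**2 + 104 = -127*81 + 104 = -10287 + 104 = -10183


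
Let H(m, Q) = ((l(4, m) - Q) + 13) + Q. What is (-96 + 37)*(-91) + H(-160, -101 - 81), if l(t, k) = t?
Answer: 5386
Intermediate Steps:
H(m, Q) = 17 (H(m, Q) = ((4 - Q) + 13) + Q = (17 - Q) + Q = 17)
(-96 + 37)*(-91) + H(-160, -101 - 81) = (-96 + 37)*(-91) + 17 = -59*(-91) + 17 = 5369 + 17 = 5386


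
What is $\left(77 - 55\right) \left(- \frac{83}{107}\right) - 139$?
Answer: $- \frac{16699}{107} \approx -156.07$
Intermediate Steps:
$\left(77 - 55\right) \left(- \frac{83}{107}\right) - 139 = \left(77 - 55\right) \left(\left(-83\right) \frac{1}{107}\right) - 139 = 22 \left(- \frac{83}{107}\right) - 139 = - \frac{1826}{107} - 139 = - \frac{16699}{107}$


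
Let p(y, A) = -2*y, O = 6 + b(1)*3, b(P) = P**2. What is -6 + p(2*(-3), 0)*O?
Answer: 102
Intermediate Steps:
O = 9 (O = 6 + 1**2*3 = 6 + 1*3 = 6 + 3 = 9)
-6 + p(2*(-3), 0)*O = -6 - 4*(-3)*9 = -6 - 2*(-6)*9 = -6 + 12*9 = -6 + 108 = 102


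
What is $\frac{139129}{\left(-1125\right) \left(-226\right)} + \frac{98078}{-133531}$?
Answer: $- \frac{6358297001}{33950256750} \approx -0.18728$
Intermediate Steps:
$\frac{139129}{\left(-1125\right) \left(-226\right)} + \frac{98078}{-133531} = \frac{139129}{254250} + 98078 \left(- \frac{1}{133531}\right) = 139129 \cdot \frac{1}{254250} - \frac{98078}{133531} = \frac{139129}{254250} - \frac{98078}{133531} = - \frac{6358297001}{33950256750}$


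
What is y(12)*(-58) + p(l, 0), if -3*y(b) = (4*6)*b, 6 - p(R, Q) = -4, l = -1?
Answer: 5578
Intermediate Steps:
p(R, Q) = 10 (p(R, Q) = 6 - 1*(-4) = 6 + 4 = 10)
y(b) = -8*b (y(b) = -4*6*b/3 = -8*b)
y(12)*(-58) + p(l, 0) = -8*12*(-58) + 10 = -96*(-58) + 10 = 5568 + 10 = 5578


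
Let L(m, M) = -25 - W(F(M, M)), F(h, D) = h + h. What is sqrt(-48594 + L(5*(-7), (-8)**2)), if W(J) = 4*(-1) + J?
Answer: I*sqrt(48743) ≈ 220.78*I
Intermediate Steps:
F(h, D) = 2*h
W(J) = -4 + J
L(m, M) = -21 - 2*M (L(m, M) = -25 - (-4 + 2*M) = -25 + (4 - 2*M) = -21 - 2*M)
sqrt(-48594 + L(5*(-7), (-8)**2)) = sqrt(-48594 + (-21 - 2*(-8)**2)) = sqrt(-48594 + (-21 - 2*64)) = sqrt(-48594 + (-21 - 128)) = sqrt(-48594 - 149) = sqrt(-48743) = I*sqrt(48743)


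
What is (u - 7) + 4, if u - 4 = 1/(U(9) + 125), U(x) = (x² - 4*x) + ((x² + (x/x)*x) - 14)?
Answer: 247/246 ≈ 1.0041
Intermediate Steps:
U(x) = -14 - 3*x + 2*x² (U(x) = (x² - 4*x) + ((x² + 1*x) - 14) = (x² - 4*x) + ((x² + x) - 14) = (x² - 4*x) + ((x + x²) - 14) = (x² - 4*x) + (-14 + x + x²) = -14 - 3*x + 2*x²)
u = 985/246 (u = 4 + 1/((-14 - 3*9 + 2*9²) + 125) = 4 + 1/((-14 - 27 + 2*81) + 125) = 4 + 1/((-14 - 27 + 162) + 125) = 4 + 1/(121 + 125) = 4 + 1/246 = 985/246 ≈ 4.0041)
(u - 7) + 4 = (985/246 - 7) + 4 = -737/246 + 4 = 247/246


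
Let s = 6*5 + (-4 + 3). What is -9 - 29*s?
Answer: -850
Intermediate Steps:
s = 29 (s = 30 - 1 = 29)
-9 - 29*s = -9 - 29*29 = -9 - 841 = -850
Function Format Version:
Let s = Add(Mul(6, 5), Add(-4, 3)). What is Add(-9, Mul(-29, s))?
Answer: -850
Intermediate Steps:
s = 29 (s = Add(30, -1) = 29)
Add(-9, Mul(-29, s)) = Add(-9, Mul(-29, 29)) = Add(-9, -841) = -850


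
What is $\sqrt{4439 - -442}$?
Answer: $\sqrt{4881} \approx 69.864$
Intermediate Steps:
$\sqrt{4439 - -442} = \sqrt{4439 + \left(475 - 33\right)} = \sqrt{4439 + 442} = \sqrt{4881}$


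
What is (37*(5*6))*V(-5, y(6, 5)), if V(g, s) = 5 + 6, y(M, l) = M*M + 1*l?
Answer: 12210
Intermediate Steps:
y(M, l) = l + M² (y(M, l) = M² + l = l + M²)
V(g, s) = 11
(37*(5*6))*V(-5, y(6, 5)) = (37*(5*6))*11 = (37*30)*11 = 1110*11 = 12210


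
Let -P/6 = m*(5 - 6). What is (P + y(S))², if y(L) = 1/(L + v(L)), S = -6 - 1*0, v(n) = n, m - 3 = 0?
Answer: 46225/144 ≈ 321.01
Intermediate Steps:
m = 3 (m = 3 + 0 = 3)
P = 18 (P = -18*(5 - 6) = -18*(-1) = -6*(-3) = 18)
S = -6 (S = -6 + 0 = -6)
y(L) = 1/(2*L) (y(L) = 1/(L + L) = 1/(2*L))
(P + y(S))² = (18 + (½)/(-6))² = (18 + (½)*(-⅙))² = (18 - 1/12)² = (215/12)² = 46225/144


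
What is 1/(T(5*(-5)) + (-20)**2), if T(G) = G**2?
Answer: 1/1025 ≈ 0.00097561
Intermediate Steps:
1/(T(5*(-5)) + (-20)**2) = 1/((5*(-5))**2 + (-20)**2) = 1/((-25)**2 + 400) = 1/(625 + 400) = 1/1025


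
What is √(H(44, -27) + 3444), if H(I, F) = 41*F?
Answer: √2337 ≈ 48.343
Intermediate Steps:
√(H(44, -27) + 3444) = √(41*(-27) + 3444) = √(-1107 + 3444) = √2337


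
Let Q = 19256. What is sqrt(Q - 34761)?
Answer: I*sqrt(15505) ≈ 124.52*I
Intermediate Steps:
sqrt(Q - 34761) = sqrt(19256 - 34761) = sqrt(-15505) = I*sqrt(15505)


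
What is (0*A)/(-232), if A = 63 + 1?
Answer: 0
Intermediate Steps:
A = 64
(0*A)/(-232) = (0*64)/(-232) = 0*(-1/232) = 0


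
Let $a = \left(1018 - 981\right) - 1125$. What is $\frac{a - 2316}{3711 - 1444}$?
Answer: $- \frac{3404}{2267} \approx -1.5015$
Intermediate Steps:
$a = -1088$ ($a = 37 - 1125 = -1088$)
$\frac{a - 2316}{3711 - 1444} = \frac{-1088 - 2316}{3711 - 1444} = - \frac{3404}{2267}$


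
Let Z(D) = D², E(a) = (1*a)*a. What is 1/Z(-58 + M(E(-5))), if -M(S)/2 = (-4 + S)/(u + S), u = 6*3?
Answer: 1849/6431296 ≈ 0.00028750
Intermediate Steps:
E(a) = a² (E(a) = a*a = a²)
u = 18
M(S) = -2*(-4 + S)/(18 + S)
1/Z(-58 + M(E(-5))) = 1/((-58 + 2*(4 - 1*(-5)²)/(18 + (-5)²))²) = 1/((-58 + 2*(4 - 1*25)/(18 + 25))²) = 1/((-58 + 2*(4 - 25)/43)²) = 1/((-58 + 2*(1/43)*(-21))²) = 1/((-58 - 42/43)²) = 1/((-2536/43)²) = 1/(6431296/1849) = 1849/6431296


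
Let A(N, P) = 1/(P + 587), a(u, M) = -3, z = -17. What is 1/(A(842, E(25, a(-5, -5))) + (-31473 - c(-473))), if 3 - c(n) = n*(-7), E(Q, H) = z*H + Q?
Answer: -663/18673394 ≈ -3.5505e-5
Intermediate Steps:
E(Q, H) = Q - 17*H (E(Q, H) = -17*H + Q = Q - 17*H)
c(n) = 3 + 7*n (c(n) = 3 - n*(-7) = 3 - (-7)*n = 3 + 7*n)
A(N, P) = 1/(587 + P)
1/(A(842, E(25, a(-5, -5))) + (-31473 - c(-473))) = 1/(1/(587 + (25 - 17*(-3))) + (-31473 - (3 + 7*(-473)))) = 1/(1/(587 + (25 + 51)) + (-31473 - (3 - 3311))) = 1/(1/(587 + 76) + (-31473 - 1*(-3308))) = 1/(1/663 + (-31473 + 3308)) = 1/(1/663 - 28165) = 1/(-18673394/663) = -663/18673394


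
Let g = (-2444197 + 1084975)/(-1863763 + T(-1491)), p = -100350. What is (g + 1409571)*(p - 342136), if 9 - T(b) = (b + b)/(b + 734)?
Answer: -11578665535385855379/18564010 ≈ -6.2372e+11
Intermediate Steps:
T(b) = 9 - 2*b/(734 + b) (T(b) = 9 - (b + b)/(b + 734) = 9 - 2*b/(734 + b))
g = 27077133/37128020 (g = (-2444197 + 1084975)/(-1863763 + (6606 + 7*(-1491))/(734 - 1491)) = -1359222/(-1863763 + (6606 - 10437)/(-757)) = -1359222/(-1863763 - 1/757*(-3831)) = -1359222/(-1863763 + 3831/757) = -1359222/(-1410864760/757) = -1359222*(-757/1410864760) = 27077133/37128020 ≈ 0.72929)
(g + 1409571)*(p - 342136) = (27077133/37128020 + 1409571)*(-100350 - 342136) = (52334607356553/37128020)*(-442486) = -11578665535385855379/18564010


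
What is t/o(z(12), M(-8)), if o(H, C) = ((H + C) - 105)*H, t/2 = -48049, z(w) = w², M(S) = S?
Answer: -48049/2232 ≈ -21.527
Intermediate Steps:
t = -96098 (t = 2*(-48049) = -96098)
o(H, C) = H*(-105 + C + H) (o(H, C) = ((C + H) - 105)*H = (-105 + C + H)*H = H*(-105 + C + H))
t/o(z(12), M(-8)) = -96098*1/(144*(-105 - 8 + 12²)) = -96098*1/(144*(-105 - 8 + 144)) = -96098/(144*31) = -96098/4464 = -96098*1/4464 = -48049/2232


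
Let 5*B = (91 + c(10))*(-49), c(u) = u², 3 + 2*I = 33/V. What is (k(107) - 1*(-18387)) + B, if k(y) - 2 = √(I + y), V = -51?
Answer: 82586/5 + 2*√7599/17 ≈ 16527.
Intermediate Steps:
I = -31/17 (I = -3/2 + (33/(-51))/2 = -3/2 + (33*(-1/51))/2 = -3/2 + (½)*(-11/17) = -3/2 - 11/34 = -31/17 ≈ -1.8235)
k(y) = 2 + √(-31/17 + y)
B = -9359/5 (B = ((91 + 10²)*(-49))/5 = ((91 + 100)*(-49))/5 = (191*(-49))/5 = (⅕)*(-9359) = -9359/5 ≈ -1871.8)
(k(107) - 1*(-18387)) + B = ((2 + √(-527 + 289*107)/17) - 1*(-18387)) - 9359/5 = ((2 + √(-527 + 30923)/17) + 18387) - 9359/5 = ((2 + √30396/17) + 18387) - 9359/5 = ((2 + (2*√7599)/17) + 18387) - 9359/5 = ((2 + 2*√7599/17) + 18387) - 9359/5 = (18389 + 2*√7599/17) - 9359/5 = 82586/5 + 2*√7599/17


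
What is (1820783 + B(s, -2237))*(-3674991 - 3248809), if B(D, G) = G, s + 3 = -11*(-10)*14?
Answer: -12591248794800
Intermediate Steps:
s = 1537 (s = -3 - 11*(-10)*14 = -3 + 110*14 = -3 + 1540 = 1537)
(1820783 + B(s, -2237))*(-3674991 - 3248809) = (1820783 - 2237)*(-3674991 - 3248809) = 1818546*(-6923800) = -12591248794800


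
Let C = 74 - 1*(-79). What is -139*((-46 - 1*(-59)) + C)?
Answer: -23074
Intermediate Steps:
C = 153 (C = 74 + 79 = 153)
-139*((-46 - 1*(-59)) + C) = -139*((-46 - 1*(-59)) + 153) = -139*((-46 + 59) + 153) = -139*(13 + 153) = -139*166 = -23074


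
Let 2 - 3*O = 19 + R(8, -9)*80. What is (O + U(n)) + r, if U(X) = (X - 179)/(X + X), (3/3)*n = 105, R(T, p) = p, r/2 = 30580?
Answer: 6446368/105 ≈ 61394.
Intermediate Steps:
r = 61160 (r = 2*30580 = 61160)
O = 703/3 (O = ⅔ - (19 - 9*80)/3 = ⅔ - (19 - 720)/3 = ⅔ - ⅓*(-701) = ⅔ + 701/3 = 703/3 ≈ 234.33)
n = 105
U(X) = (-179 + X)/(2*X) (U(X) = (-179 + X)/((2*X)) = (-179 + X)*(1/(2*X)) = (-179 + X)/(2*X))
(O + U(n)) + r = (703/3 + (½)*(-179 + 105)/105) + 61160 = (703/3 + (½)*(1/105)*(-74)) + 61160 = (703/3 - 37/105) + 61160 = 24568/105 + 61160 = 6446368/105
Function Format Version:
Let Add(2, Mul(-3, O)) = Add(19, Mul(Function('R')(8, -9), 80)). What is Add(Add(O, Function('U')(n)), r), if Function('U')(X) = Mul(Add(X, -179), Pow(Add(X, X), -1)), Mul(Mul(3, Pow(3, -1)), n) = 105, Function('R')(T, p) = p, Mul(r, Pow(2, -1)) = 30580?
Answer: Rational(6446368, 105) ≈ 61394.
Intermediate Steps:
r = 61160 (r = Mul(2, 30580) = 61160)
O = Rational(703, 3) (O = Add(Rational(2, 3), Mul(Rational(-1, 3), Add(19, Mul(-9, 80)))) = Add(Rational(2, 3), Mul(Rational(-1, 3), Add(19, -720))) = Add(Rational(2, 3), Mul(Rational(-1, 3), -701)) = Add(Rational(2, 3), Rational(701, 3)) = Rational(703, 3) ≈ 234.33)
n = 105
Function('U')(X) = Mul(Rational(1, 2), Pow(X, -1), Add(-179, X)) (Function('U')(X) = Mul(Add(-179, X), Pow(Mul(2, X), -1)) = Mul(Add(-179, X), Mul(Rational(1, 2), Pow(X, -1))) = Mul(Rational(1, 2), Pow(X, -1), Add(-179, X)))
Add(Add(O, Function('U')(n)), r) = Add(Add(Rational(703, 3), Mul(Rational(1, 2), Pow(105, -1), Add(-179, 105))), 61160) = Add(Add(Rational(703, 3), Mul(Rational(1, 2), Rational(1, 105), -74)), 61160) = Add(Add(Rational(703, 3), Rational(-37, 105)), 61160) = Add(Rational(24568, 105), 61160) = Rational(6446368, 105)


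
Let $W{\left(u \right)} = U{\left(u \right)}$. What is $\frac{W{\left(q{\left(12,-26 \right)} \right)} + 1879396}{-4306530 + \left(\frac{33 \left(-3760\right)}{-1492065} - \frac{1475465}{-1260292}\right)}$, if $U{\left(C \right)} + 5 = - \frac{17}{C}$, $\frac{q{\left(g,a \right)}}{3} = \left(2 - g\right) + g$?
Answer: $- \frac{235604809440525338}{539877233757609521} \approx -0.4364$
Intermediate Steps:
$q{\left(g,a \right)} = 6$ ($q{\left(g,a \right)} = 3 \left(\left(2 - g\right) + g\right) = 3 \cdot 2 = 6$)
$U{\left(C \right)} = -5 - \frac{17}{C}$
$W{\left(u \right)} = -5 - \frac{17}{u}$
$\frac{W{\left(q{\left(12,-26 \right)} \right)} + 1879396}{-4306530 + \left(\frac{33 \left(-3760\right)}{-1492065} - \frac{1475465}{-1260292}\right)} = \frac{\left(-5 - \frac{17}{6}\right) + 1879396}{-4306530 + \left(\frac{33 \left(-3760\right)}{-1492065} - \frac{1475465}{-1260292}\right)} = \frac{\left(-5 - \frac{17}{6}\right) + 1879396}{-4306530 - - \frac{157191114439}{125362505532}} = \frac{\left(-5 - \frac{17}{6}\right) + 1879396}{-4306530 + \left(\frac{8272}{99471} + \frac{1475465}{1260292}\right)} = \frac{- \frac{47}{6} + 1879396}{-4306530 + \frac{157191114439}{125362505532}} = \frac{11276329}{6 \left(- \frac{539877233757609521}{125362505532}\right)} = \frac{11276329}{6} \left(- \frac{125362505532}{539877233757609521}\right) = - \frac{235604809440525338}{539877233757609521}$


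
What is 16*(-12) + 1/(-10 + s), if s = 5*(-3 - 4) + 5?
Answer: -7681/40 ≈ -192.02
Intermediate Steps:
s = -30 (s = 5*(-7) + 5 = -35 + 5 = -30)
16*(-12) + 1/(-10 + s) = 16*(-12) + 1/(-10 - 30) = -192 + 1/(-40) = -192 - 1/40 = -7681/40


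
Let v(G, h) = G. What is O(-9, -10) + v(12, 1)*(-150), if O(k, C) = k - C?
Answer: -1799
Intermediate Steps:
O(-9, -10) + v(12, 1)*(-150) = (-9 - 1*(-10)) + 12*(-150) = (-9 + 10) - 1800 = 1 - 1800 = -1799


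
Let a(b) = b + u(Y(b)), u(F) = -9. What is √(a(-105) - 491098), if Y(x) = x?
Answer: 2*I*√122803 ≈ 700.87*I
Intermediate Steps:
a(b) = -9 + b (a(b) = b - 9 = -9 + b)
√(a(-105) - 491098) = √((-9 - 105) - 491098) = √(-114 - 491098) = √(-491212) = 2*I*√122803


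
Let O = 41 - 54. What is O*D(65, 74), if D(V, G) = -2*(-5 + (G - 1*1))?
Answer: 1768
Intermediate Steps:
D(V, G) = 12 - 2*G (D(V, G) = -2*(-5 + (G - 1)) = -2*(-5 + (-1 + G)) = -2*(-6 + G) = 12 - 2*G)
O = -13
O*D(65, 74) = -13*(12 - 2*74) = -13*(12 - 148) = -13*(-136) = 1768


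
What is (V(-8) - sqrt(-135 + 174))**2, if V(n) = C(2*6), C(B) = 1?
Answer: (1 - sqrt(39))**2 ≈ 27.510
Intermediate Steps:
V(n) = 1
(V(-8) - sqrt(-135 + 174))**2 = (1 - sqrt(-135 + 174))**2 = (1 - sqrt(39))**2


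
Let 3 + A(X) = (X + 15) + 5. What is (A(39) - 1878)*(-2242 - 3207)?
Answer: 9928078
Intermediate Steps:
A(X) = 17 + X (A(X) = -3 + ((X + 15) + 5) = -3 + ((15 + X) + 5) = -3 + (20 + X) = 17 + X)
(A(39) - 1878)*(-2242 - 3207) = ((17 + 39) - 1878)*(-2242 - 3207) = (56 - 1878)*(-5449) = -1822*(-5449) = 9928078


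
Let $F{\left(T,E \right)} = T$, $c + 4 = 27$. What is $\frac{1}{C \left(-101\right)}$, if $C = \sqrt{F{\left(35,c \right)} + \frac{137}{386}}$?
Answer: $- \frac{\sqrt{5267742}}{1378347} \approx -0.0016652$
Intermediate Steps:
$c = 23$ ($c = -4 + 27 = 23$)
$C = \frac{\sqrt{5267742}}{386}$ ($C = \sqrt{35 + \frac{137}{386}} = \sqrt{\frac{13647}{386}} = \frac{\sqrt{5267742}}{386} \approx 5.946$)
$\frac{1}{C \left(-101\right)} = \frac{1}{\frac{\sqrt{5267742}}{386} \left(-101\right)} = \frac{1}{\left(- \frac{101}{386}\right) \sqrt{5267742}} = - \frac{\sqrt{5267742}}{1378347}$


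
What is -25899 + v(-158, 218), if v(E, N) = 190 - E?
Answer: -25551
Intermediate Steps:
-25899 + v(-158, 218) = -25899 + (190 - 1*(-158)) = -25899 + (190 + 158) = -25899 + 348 = -25551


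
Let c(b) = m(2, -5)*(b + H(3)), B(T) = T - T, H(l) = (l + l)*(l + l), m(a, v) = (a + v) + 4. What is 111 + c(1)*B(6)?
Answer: 111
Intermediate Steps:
m(a, v) = 4 + a + v
H(l) = 4*l**2 (H(l) = (2*l)*(2*l) = 4*l**2)
B(T) = 0
c(b) = 36 + b (c(b) = (4 + 2 - 5)*(b + 4*3**2) = 1*(b + 4*9) = 1*(b + 36) = 1*(36 + b) = 36 + b)
111 + c(1)*B(6) = 111 + (36 + 1)*0 = 111 + 37*0 = 111 + 0 = 111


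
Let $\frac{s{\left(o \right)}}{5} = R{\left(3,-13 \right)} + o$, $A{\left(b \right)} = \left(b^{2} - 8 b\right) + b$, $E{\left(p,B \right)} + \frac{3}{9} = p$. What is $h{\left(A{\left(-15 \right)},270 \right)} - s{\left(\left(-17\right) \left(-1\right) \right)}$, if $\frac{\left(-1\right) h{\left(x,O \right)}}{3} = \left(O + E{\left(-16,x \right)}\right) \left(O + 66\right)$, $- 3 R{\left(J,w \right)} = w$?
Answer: $- \frac{767408}{3} \approx -2.558 \cdot 10^{5}$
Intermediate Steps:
$E{\left(p,B \right)} = - \frac{1}{3} + p$
$R{\left(J,w \right)} = - \frac{w}{3}$
$A{\left(b \right)} = b^{2} - 7 b$
$h{\left(x,O \right)} = - 3 \left(66 + O\right) \left(- \frac{49}{3} + O\right)$ ($h{\left(x,O \right)} = - 3 \left(O - \frac{49}{3}\right) \left(O + 66\right) = - 3 \left(O - \frac{49}{3}\right) \left(66 + O\right) = - 3 \left(- \frac{49}{3} + O\right) \left(66 + O\right) = - 3 \left(66 + O\right) \left(- \frac{49}{3} + O\right)$)
$s{\left(o \right)} = \frac{65}{3} + 5 o$ ($s{\left(o \right)} = 5 \left(\left(- \frac{1}{3}\right) \left(-13\right) + o\right) = 5 \left(\frac{13}{3} + o\right) = \frac{65}{3} + 5 o$)
$h{\left(A{\left(-15 \right)},270 \right)} - s{\left(\left(-17\right) \left(-1\right) \right)} = \left(3234 - 40230 - 3 \cdot 270^{2}\right) - \left(\frac{65}{3} + 5 \left(\left(-17\right) \left(-1\right)\right)\right) = \left(3234 - 40230 - 218700\right) - \left(\frac{65}{3} + 5 \cdot 17\right) = \left(3234 - 40230 - 218700\right) - \left(\frac{65}{3} + 85\right) = -255696 - \frac{320}{3} = - \frac{767408}{3}$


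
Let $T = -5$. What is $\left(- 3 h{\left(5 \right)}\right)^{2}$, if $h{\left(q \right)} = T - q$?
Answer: $900$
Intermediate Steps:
$h{\left(q \right)} = -5 - q$
$\left(- 3 h{\left(5 \right)}\right)^{2} = \left(- 3 \left(-5 - 5\right)\right)^{2} = \left(\left(-3\right) \left(-10\right)\right)^{2} = 30^{2} = 900$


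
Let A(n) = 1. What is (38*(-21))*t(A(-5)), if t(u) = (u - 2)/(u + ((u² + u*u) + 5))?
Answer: 399/4 ≈ 99.750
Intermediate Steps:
t(u) = (-2 + u)/(5 + u + 2*u²) (t(u) = (-2 + u)/(u + ((u² + u²) + 5)) = (-2 + u)/(u + (2*u² + 5)) = (-2 + u)/(u + (5 + 2*u²)) = (-2 + u)/(5 + u + 2*u²))
(38*(-21))*t(A(-5)) = (38*(-21))*((-2 + 1)/(5 + 1 + 2*1²)) = -798*(-1)/(5 + 1 + 2*1) = -798*(-1)/(5 + 1 + 2) = -798*(-1)/8 = -399*(-1)/4 = -798*(-⅛) = 399/4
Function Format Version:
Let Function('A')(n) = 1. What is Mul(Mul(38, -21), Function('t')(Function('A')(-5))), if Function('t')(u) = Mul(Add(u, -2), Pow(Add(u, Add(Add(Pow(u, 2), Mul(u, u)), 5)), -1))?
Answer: Rational(399, 4) ≈ 99.750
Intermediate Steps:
Function('t')(u) = Mul(Pow(Add(5, u, Mul(2, Pow(u, 2))), -1), Add(-2, u)) (Function('t')(u) = Mul(Add(-2, u), Pow(Add(u, Add(Add(Pow(u, 2), Pow(u, 2)), 5)), -1)) = Mul(Add(-2, u), Pow(Add(u, Add(Mul(2, Pow(u, 2)), 5)), -1)) = Mul(Add(-2, u), Pow(Add(u, Add(5, Mul(2, Pow(u, 2)))), -1)) = Mul(Add(-2, u), Pow(Add(5, u, Mul(2, Pow(u, 2))), -1)) = Mul(Pow(Add(5, u, Mul(2, Pow(u, 2))), -1), Add(-2, u)))
Mul(Mul(38, -21), Function('t')(Function('A')(-5))) = Mul(Mul(38, -21), Mul(Pow(Add(5, 1, Mul(2, Pow(1, 2))), -1), Add(-2, 1))) = Mul(-798, Mul(Pow(Add(5, 1, Mul(2, 1)), -1), -1)) = Mul(-798, Mul(Pow(Add(5, 1, 2), -1), -1)) = Mul(-798, Mul(Pow(8, -1), -1)) = Mul(-798, Mul(Rational(1, 8), -1)) = Mul(-798, Rational(-1, 8)) = Rational(399, 4)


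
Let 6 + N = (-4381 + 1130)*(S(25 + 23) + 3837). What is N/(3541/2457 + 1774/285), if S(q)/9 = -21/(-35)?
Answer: -2915738111286/1789301 ≈ -1.6295e+6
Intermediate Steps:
S(q) = 27/5 (S(q) = 9*(-21/(-35)) = 9*(-21*(-1/35)) = 9*(3/5) = 27/5)
N = -62458242/5 (N = -6 + (-4381 + 1130)*(27/5 + 3837) = -6 - 3251*19212/5 = -6 - 62458212/5 = -62458242/5 ≈ -1.2492e+7)
N/(3541/2457 + 1774/285) = -62458242/(5*(3541/2457 + 1774/285)) = -62458242/(5*1789301/233415) = -62458242/5*233415/1789301 = -2915738111286/1789301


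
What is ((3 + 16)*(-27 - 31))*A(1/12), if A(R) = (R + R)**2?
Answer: -551/18 ≈ -30.611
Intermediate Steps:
A(R) = 4*R**2 (A(R) = (2*R)**2 = 4*R**2)
((3 + 16)*(-27 - 31))*A(1/12) = ((3 + 16)*(-27 - 31))*(4*(1/12)**2) = (19*(-58))*(4*(1/12)**2) = -4408/144 = -1102*1/36 = -551/18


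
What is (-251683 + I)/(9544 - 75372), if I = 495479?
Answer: -8707/2351 ≈ -3.7035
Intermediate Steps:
(-251683 + I)/(9544 - 75372) = (-251683 + 495479)/(9544 - 75372) = 243796/(-65828) = 243796*(-1/65828) = -8707/2351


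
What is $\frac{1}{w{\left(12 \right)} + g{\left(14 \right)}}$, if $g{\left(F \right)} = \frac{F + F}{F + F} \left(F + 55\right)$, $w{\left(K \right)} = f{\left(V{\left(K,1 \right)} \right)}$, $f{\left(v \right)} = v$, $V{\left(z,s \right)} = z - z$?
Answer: $\frac{1}{69} \approx 0.014493$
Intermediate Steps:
$V{\left(z,s \right)} = 0$
$w{\left(K \right)} = 0$
$g{\left(F \right)} = 55 + F$ ($g{\left(F \right)} = \frac{2 F}{2 F} \left(55 + F\right) = 2 F \frac{1}{2 F} \left(55 + F\right) = 1 \left(55 + F\right) = 55 + F$)
$\frac{1}{w{\left(12 \right)} + g{\left(14 \right)}} = \frac{1}{0 + \left(55 + 14\right)} = \frac{1}{0 + 69} = \frac{1}{69}$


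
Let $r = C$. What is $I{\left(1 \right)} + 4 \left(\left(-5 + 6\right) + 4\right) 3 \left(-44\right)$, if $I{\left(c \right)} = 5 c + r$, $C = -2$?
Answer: $-2637$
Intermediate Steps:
$r = -2$
$I{\left(c \right)} = -2 + 5 c$ ($I{\left(c \right)} = 5 c - 2 = -2 + 5 c$)
$I{\left(1 \right)} + 4 \left(\left(-5 + 6\right) + 4\right) 3 \left(-44\right) = \left(-2 + 5 \cdot 1\right) + 4 \left(\left(-5 + 6\right) + 4\right) 3 \left(-44\right) = \left(-2 + 5\right) + 4 \left(1 + 4\right) 3 \left(-44\right) = 3 + 4 \cdot 5 \cdot 3 \left(-44\right) = 3 + 20 \cdot 3 \left(-44\right) = 3 + 60 \left(-44\right) = 3 - 2640 = -2637$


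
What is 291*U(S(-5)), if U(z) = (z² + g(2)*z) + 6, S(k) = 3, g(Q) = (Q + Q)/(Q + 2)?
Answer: 5238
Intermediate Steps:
g(Q) = 2*Q/(2 + Q) (g(Q) = (2*Q)/(2 + Q) = 2*Q/(2 + Q))
U(z) = 6 + z + z² (U(z) = (z² + (2*2/(2 + 2))*z) + 6 = (z² + (2*2/4)*z) + 6 = (z² + (2*2*(¼))*z) + 6 = (z² + 1*z) + 6 = (z² + z) + 6 = (z + z²) + 6 = 6 + z + z²)
291*U(S(-5)) = 291*(6 + 3 + 3²) = 291*(6 + 3 + 9) = 291*18 = 5238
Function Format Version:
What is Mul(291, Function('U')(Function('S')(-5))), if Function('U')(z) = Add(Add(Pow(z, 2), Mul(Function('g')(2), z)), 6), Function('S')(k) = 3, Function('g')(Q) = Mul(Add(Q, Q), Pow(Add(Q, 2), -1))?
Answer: 5238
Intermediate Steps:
Function('g')(Q) = Mul(2, Q, Pow(Add(2, Q), -1)) (Function('g')(Q) = Mul(Mul(2, Q), Pow(Add(2, Q), -1)) = Mul(2, Q, Pow(Add(2, Q), -1)))
Function('U')(z) = Add(6, z, Pow(z, 2)) (Function('U')(z) = Add(Add(Pow(z, 2), Mul(Mul(2, 2, Pow(Add(2, 2), -1)), z)), 6) = Add(Add(Pow(z, 2), Mul(Mul(2, 2, Pow(4, -1)), z)), 6) = Add(Add(Pow(z, 2), Mul(Mul(2, 2, Rational(1, 4)), z)), 6) = Add(Add(Pow(z, 2), Mul(1, z)), 6) = Add(Add(Pow(z, 2), z), 6) = Add(Add(z, Pow(z, 2)), 6) = Add(6, z, Pow(z, 2)))
Mul(291, Function('U')(Function('S')(-5))) = Mul(291, Add(6, 3, Pow(3, 2))) = Mul(291, Add(6, 3, 9)) = Mul(291, 18) = 5238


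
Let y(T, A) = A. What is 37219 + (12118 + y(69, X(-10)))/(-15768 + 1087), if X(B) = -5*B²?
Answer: 546400521/14681 ≈ 37218.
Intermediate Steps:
37219 + (12118 + y(69, X(-10)))/(-15768 + 1087) = 37219 + (12118 - 5*(-10)²)/(-15768 + 1087) = 37219 + (12118 - 5*100)/(-14681) = 37219 + (12118 - 500)*(-1/14681) = 37219 + 11618*(-1/14681) = 37219 - 11618/14681 = 546400521/14681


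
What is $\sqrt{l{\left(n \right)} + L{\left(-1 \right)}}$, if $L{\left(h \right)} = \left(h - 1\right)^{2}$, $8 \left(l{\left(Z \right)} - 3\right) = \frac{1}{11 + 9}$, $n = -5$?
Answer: $\frac{\sqrt{11210}}{40} \approx 2.6469$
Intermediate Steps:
$l{\left(Z \right)} = \frac{481}{160}$ ($l{\left(Z \right)} = 3 + \frac{1}{8 \left(11 + 9\right)} = 3 + \frac{1}{8 \cdot 20} = 3 + \frac{1}{8} \cdot \frac{1}{20} = 3 + \frac{1}{160} = \frac{481}{160}$)
$L{\left(h \right)} = \left(-1 + h\right)^{2}$
$\sqrt{l{\left(n \right)} + L{\left(-1 \right)}} = \sqrt{\frac{481}{160} + \left(-1 - 1\right)^{2}} = \sqrt{\frac{481}{160} + \left(-2\right)^{2}} = \sqrt{\frac{481}{160} + 4} = \sqrt{\frac{1121}{160}} = \frac{\sqrt{11210}}{40}$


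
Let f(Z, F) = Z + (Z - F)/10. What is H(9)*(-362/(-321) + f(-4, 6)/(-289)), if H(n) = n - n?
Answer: 0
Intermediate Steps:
f(Z, F) = -F/10 + 11*Z/10 (f(Z, F) = Z + (Z - F)*(1/10) = Z + (-F/10 + Z/10) = -F/10 + 11*Z/10)
H(n) = 0
H(9)*(-362/(-321) + f(-4, 6)/(-289)) = 0*(-362/(-321) + (-1/10*6 + (11/10)*(-4))/(-289)) = 0*(-362*(-1/321) + (-3/5 - 22/5)*(-1/289)) = 0*(362/321 - 5*(-1/289)) = 0*(362/321 + 5/289) = 0*(106223/92769) = 0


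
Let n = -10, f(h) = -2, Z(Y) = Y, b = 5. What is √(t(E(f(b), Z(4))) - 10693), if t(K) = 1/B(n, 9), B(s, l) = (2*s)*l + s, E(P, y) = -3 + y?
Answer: I*√386017490/190 ≈ 103.41*I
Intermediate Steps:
B(s, l) = s + 2*l*s (B(s, l) = 2*l*s + s = s + 2*l*s)
t(K) = -1/190 (t(K) = 1/(-10*(1 + 2*9)) = 1/(-10*(1 + 18)) = 1/(-10*19) = 1/(-190) = -1/190)
√(t(E(f(b), Z(4))) - 10693) = √(-1/190 - 10693) = √(-2031671/190) = I*√386017490/190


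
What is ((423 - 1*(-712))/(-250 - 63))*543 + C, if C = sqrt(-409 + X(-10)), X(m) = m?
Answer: -616305/313 + I*sqrt(419) ≈ -1969.0 + 20.469*I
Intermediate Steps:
C = I*sqrt(419) (C = sqrt(-409 - 10) = sqrt(-419) = I*sqrt(419) ≈ 20.469*I)
((423 - 1*(-712))/(-250 - 63))*543 + C = ((423 - 1*(-712))/(-250 - 63))*543 + I*sqrt(419) = ((423 + 712)/(-313))*543 + I*sqrt(419) = (1135*(-1/313))*543 + I*sqrt(419) = -1135/313*543 + I*sqrt(419) = -616305/313 + I*sqrt(419)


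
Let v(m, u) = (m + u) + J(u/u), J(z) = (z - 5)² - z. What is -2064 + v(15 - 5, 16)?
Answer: -2023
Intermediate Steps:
J(z) = (-5 + z)² - z
v(m, u) = 15 + m + u (v(m, u) = (m + u) + ((-5 + u/u)² - u/u) = (m + u) + ((-5 + 1)² - 1*1) = (m + u) + ((-4)² - 1) = (m + u) + (16 - 1) = (m + u) + 15 = 15 + m + u)
-2064 + v(15 - 5, 16) = -2064 + (15 + (15 - 5) + 16) = -2064 + (15 + 10 + 16) = -2064 + 41 = -2023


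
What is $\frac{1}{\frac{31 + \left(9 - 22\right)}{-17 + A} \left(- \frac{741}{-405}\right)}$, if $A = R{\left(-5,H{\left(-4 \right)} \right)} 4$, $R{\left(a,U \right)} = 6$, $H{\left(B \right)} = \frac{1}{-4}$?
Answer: $\frac{105}{494} \approx 0.21255$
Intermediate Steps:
$H{\left(B \right)} = - \frac{1}{4}$
$A = 24$ ($A = 6 \cdot 4 = 24$)
$\frac{1}{\frac{31 + \left(9 - 22\right)}{-17 + A} \left(- \frac{741}{-405}\right)} = \frac{1}{\frac{31 + \left(9 - 22\right)}{-17 + 24} \left(- \frac{741}{-405}\right)} = \frac{1}{\frac{31 + \left(9 - 22\right)}{7} \left(\left(-741\right) \left(- \frac{1}{405}\right)\right)} = \frac{1}{\left(31 - 13\right) \frac{1}{7} \cdot \frac{247}{135}} = \frac{1}{18 \cdot \frac{1}{7} \cdot \frac{247}{135}} = \frac{1}{\frac{18}{7} \cdot \frac{247}{135}} = \frac{1}{\frac{494}{105}} = \frac{105}{494}$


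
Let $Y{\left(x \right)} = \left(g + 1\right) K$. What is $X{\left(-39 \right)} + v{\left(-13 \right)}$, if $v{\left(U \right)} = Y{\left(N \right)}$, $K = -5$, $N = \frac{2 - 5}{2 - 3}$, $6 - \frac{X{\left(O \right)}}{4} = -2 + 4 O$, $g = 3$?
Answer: $636$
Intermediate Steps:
$X{\left(O \right)} = 32 - 16 O$ ($X{\left(O \right)} = 24 - 4 \left(-2 + 4 O\right) = 24 - \left(-8 + 16 O\right) = 32 - 16 O$)
$N = 3$ ($N = - \frac{3}{-1} = \left(-3\right) \left(-1\right) = 3$)
$Y{\left(x \right)} = -20$ ($Y{\left(x \right)} = \left(3 + 1\right) \left(-5\right) = 4 \left(-5\right) = -20$)
$v{\left(U \right)} = -20$
$X{\left(-39 \right)} + v{\left(-13 \right)} = \left(32 - -624\right) - 20 = \left(32 + 624\right) - 20 = 656 - 20 = 636$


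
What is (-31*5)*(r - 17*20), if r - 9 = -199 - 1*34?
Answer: 87420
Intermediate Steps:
r = -224 (r = 9 + (-199 - 1*34) = 9 + (-199 - 34) = 9 - 233 = -224)
(-31*5)*(r - 17*20) = (-31*5)*(-224 - 17*20) = -155*(-224 - 340) = -155*(-564) = 87420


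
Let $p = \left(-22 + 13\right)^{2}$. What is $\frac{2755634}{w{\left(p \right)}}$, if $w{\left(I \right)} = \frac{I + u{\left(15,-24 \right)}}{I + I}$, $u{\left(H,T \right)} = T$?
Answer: $\frac{148804236}{19} \approx 7.8318 \cdot 10^{6}$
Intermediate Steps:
$p = 81$ ($p = \left(-9\right)^{2} = 81$)
$w{\left(I \right)} = \frac{-24 + I}{2 I}$ ($w{\left(I \right)} = \frac{I - 24}{I + I} = \frac{-24 + I}{2 I}$)
$\frac{2755634}{w{\left(p \right)}} = \frac{2755634}{\frac{1}{2} \cdot \frac{1}{81} \left(-24 + 81\right)} = \frac{2755634}{\frac{1}{2} \cdot \frac{1}{81} \cdot 57} = \frac{2755634}{\frac{19}{54}} = 2755634 \cdot \frac{54}{19} = \frac{148804236}{19}$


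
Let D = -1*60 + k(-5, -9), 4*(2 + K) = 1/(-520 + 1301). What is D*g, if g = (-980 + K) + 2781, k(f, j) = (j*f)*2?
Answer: 84301155/1562 ≈ 53970.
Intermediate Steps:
K = -6247/3124 (K = -2 + 1/(4*(-520 + 1301)) = -2 + (1/4)/781 = -2 + (1/4)*(1/781) = -2 + 1/3124 = -6247/3124 ≈ -1.9997)
k(f, j) = 2*f*j (k(f, j) = (f*j)*2 = 2*f*j)
g = 5620077/3124 (g = (-980 - 6247/3124) + 2781 = -3067767/3124 + 2781 = 5620077/3124 ≈ 1799.0)
D = 30 (D = -1*60 + 2*(-5)*(-9) = -60 + 90 = 30)
D*g = 30*(5620077/3124) = 84301155/1562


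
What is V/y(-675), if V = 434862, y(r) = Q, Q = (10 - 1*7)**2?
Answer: 48318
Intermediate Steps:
Q = 9 (Q = (10 - 7)**2 = 3**2 = 9)
y(r) = 9
V/y(-675) = 434862/9 = 434862*(1/9) = 48318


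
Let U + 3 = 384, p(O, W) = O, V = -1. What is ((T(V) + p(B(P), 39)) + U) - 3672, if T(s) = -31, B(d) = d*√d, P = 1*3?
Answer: -3322 + 3*√3 ≈ -3316.8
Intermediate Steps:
P = 3
B(d) = d^(3/2)
U = 381 (U = -3 + 384 = 381)
((T(V) + p(B(P), 39)) + U) - 3672 = ((-31 + 3^(3/2)) + 381) - 3672 = ((-31 + 3*√3) + 381) - 3672 = (350 + 3*√3) - 3672 = -3322 + 3*√3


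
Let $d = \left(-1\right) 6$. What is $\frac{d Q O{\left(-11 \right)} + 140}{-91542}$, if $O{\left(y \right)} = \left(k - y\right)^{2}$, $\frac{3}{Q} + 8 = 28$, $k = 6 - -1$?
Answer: $\frac{379}{228855} \approx 0.0016561$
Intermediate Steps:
$k = 7$ ($k = 6 + 1 = 7$)
$Q = \frac{3}{20}$ ($Q = \frac{3}{-8 + 28} = \frac{3}{20} \approx 0.15$)
$d = -6$
$O{\left(y \right)} = \left(7 - y\right)^{2}$
$\frac{d Q O{\left(-11 \right)} + 140}{-91542} = \frac{\left(-6\right) \frac{3}{20} \left(-7 - 11\right)^{2} + 140}{-91542} = \left(- \frac{9 \left(-18\right)^{2}}{10} + 140\right) \left(- \frac{1}{91542}\right) = \left(\left(- \frac{9}{10}\right) 324 + 140\right) \left(- \frac{1}{91542}\right) = \left(- \frac{1458}{5} + 140\right) \left(- \frac{1}{91542}\right) = \left(- \frac{758}{5}\right) \left(- \frac{1}{91542}\right) = \frac{379}{228855}$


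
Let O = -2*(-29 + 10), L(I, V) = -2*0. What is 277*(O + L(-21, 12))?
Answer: 10526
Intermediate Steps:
L(I, V) = 0
O = 38 (O = -2*(-19) = 38)
277*(O + L(-21, 12)) = 277*(38 + 0) = 277*38 = 10526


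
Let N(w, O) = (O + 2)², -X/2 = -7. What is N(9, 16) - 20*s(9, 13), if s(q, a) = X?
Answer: 44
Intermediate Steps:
X = 14 (X = -2*(-7) = 14)
s(q, a) = 14
N(w, O) = (2 + O)²
N(9, 16) - 20*s(9, 13) = (2 + 16)² - 20*14 = 18² - 280 = 324 - 280 = 44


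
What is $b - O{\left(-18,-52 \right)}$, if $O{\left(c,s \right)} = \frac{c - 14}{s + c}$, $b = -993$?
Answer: $- \frac{34771}{35} \approx -993.46$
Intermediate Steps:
$O{\left(c,s \right)} = \frac{-14 + c}{c + s}$
$b - O{\left(-18,-52 \right)} = -993 - \frac{-14 - 18}{-18 - 52} = -993 - \frac{1}{-70} \left(-32\right) = -993 - \left(- \frac{1}{70}\right) \left(-32\right) = -993 - \frac{16}{35} = - \frac{34771}{35}$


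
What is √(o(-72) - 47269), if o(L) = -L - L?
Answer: 5*I*√1885 ≈ 217.08*I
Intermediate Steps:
o(L) = -2*L
√(o(-72) - 47269) = √(-2*(-72) - 47269) = √(144 - 47269) = √(-47125) = 5*I*√1885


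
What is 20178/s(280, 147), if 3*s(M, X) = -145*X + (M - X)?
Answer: -30267/10591 ≈ -2.8578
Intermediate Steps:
s(M, X) = -146*X/3 + M/3 (s(M, X) = (-145*X + (M - X))/3 = (M - 146*X)/3 = -146*X/3 + M/3)
20178/s(280, 147) = 20178/(-146/3*147 + (1/3)*280) = 20178/(-7154 + 280/3) = 20178/(-21182/3) = 20178*(-3/21182) = -30267/10591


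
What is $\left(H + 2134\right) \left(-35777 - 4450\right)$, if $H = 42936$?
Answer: $-1813030890$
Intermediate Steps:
$\left(H + 2134\right) \left(-35777 - 4450\right) = \left(42936 + 2134\right) \left(-35777 - 4450\right) = 45070 \left(-40227\right) = -1813030890$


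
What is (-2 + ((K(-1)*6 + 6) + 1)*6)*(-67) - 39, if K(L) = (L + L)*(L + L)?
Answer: -12367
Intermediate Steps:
K(L) = 4*L² (K(L) = (2*L)*(2*L) = 4*L²)
(-2 + ((K(-1)*6 + 6) + 1)*6)*(-67) - 39 = (-2 + (((4*(-1)²)*6 + 6) + 1)*6)*(-67) - 39 = (-2 + (((4*1)*6 + 6) + 1)*6)*(-67) - 39 = (-2 + ((4*6 + 6) + 1)*6)*(-67) - 39 = (-2 + ((24 + 6) + 1)*6)*(-67) - 39 = (-2 + (30 + 1)*6)*(-67) - 39 = (-2 + 31*6)*(-67) - 39 = (-2 + 186)*(-67) - 39 = 184*(-67) - 39 = -12328 - 39 = -12367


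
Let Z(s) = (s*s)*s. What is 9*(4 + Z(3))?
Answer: 279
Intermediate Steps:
Z(s) = s**3 (Z(s) = s**2*s = s**3)
9*(4 + Z(3)) = 9*(4 + 3**3) = 9*(4 + 27) = 9*31 = 279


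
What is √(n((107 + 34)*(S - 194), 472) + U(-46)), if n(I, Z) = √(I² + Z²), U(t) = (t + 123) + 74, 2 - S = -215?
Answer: √(151 + √10739833) ≈ 58.551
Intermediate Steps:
S = 217 (S = 2 - 1*(-215) = 2 + 215 = 217)
U(t) = 197 + t (U(t) = (123 + t) + 74 = 197 + t)
√(n((107 + 34)*(S - 194), 472) + U(-46)) = √(√(((107 + 34)*(217 - 194))² + 472²) + (197 - 46)) = √(√((141*23)² + 222784) + 151) = √(√(3243² + 222784) + 151) = √(√(10517049 + 222784) + 151) = √(√10739833 + 151) = √(151 + √10739833)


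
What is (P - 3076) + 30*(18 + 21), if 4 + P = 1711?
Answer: -199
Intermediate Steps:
P = 1707 (P = -4 + 1711 = 1707)
(P - 3076) + 30*(18 + 21) = (1707 - 3076) + 30*(18 + 21) = -1369 + 30*39 = -1369 + 1170 = -199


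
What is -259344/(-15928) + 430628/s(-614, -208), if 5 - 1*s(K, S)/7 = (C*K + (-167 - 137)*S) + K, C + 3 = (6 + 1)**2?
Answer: 6941839346/479000753 ≈ 14.492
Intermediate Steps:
C = 46 (C = -3 + (6 + 1)**2 = -3 + 7**2 = -3 + 49 = 46)
s(K, S) = 35 - 329*K + 2128*S (s(K, S) = 35 - 7*((46*K + (-167 - 137)*S) + K) = 35 - 7*((46*K - 304*S) + K) = 35 - 7*((-304*S + 46*K) + K) = 35 - 7*(-304*S + 47*K) = 35 + (-329*K + 2128*S) = 35 - 329*K + 2128*S)
-259344/(-15928) + 430628/s(-614, -208) = -259344/(-15928) + 430628/(35 - 329*(-614) + 2128*(-208)) = -259344*(-1/15928) + 430628/(35 + 202006 - 442624) = 32418/1991 + 430628/(-240583) = 32418/1991 + 430628*(-1/240583) = 32418/1991 - 430628/240583 = 6941839346/479000753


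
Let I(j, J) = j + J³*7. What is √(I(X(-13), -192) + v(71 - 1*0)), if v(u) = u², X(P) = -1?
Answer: 84*I*√7021 ≈ 7038.5*I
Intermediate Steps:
I(j, J) = j + 7*J³
√(I(X(-13), -192) + v(71 - 1*0)) = √((-1 + 7*(-192)³) + (71 - 1*0)²) = √((-1 + 7*(-7077888)) + (71 + 0)²) = √((-1 - 49545216) + 71²) = √(-49545217 + 5041) = √(-49540176) = 84*I*√7021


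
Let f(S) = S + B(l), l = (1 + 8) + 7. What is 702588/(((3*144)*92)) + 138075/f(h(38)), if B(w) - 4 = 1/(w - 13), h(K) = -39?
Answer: -170728013/43056 ≈ -3965.3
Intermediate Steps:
l = 16 (l = 9 + 7 = 16)
B(w) = 4 + 1/(-13 + w) (B(w) = 4 + 1/(w - 13) = 4 + 1/(-13 + w))
f(S) = 13/3 + S (f(S) = S + (-51 + 4*16)/(-13 + 16) = S + (-51 + 64)/3 = S + (1/3)*13 = S + 13/3 = 13/3 + S)
702588/(((3*144)*92)) + 138075/f(h(38)) = 702588/(((3*144)*92)) + 138075/(13/3 - 39) = 702588/((432*92)) + 138075/(-104/3) = 702588/39744 + 138075*(-3/104) = 702588*(1/39744) - 414225/104 = 58549/3312 - 414225/104 = -170728013/43056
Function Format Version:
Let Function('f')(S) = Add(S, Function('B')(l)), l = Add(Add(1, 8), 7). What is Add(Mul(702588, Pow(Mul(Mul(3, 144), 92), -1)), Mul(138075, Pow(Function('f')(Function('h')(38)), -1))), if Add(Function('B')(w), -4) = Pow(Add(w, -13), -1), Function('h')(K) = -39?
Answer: Rational(-170728013, 43056) ≈ -3965.3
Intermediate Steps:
l = 16 (l = Add(9, 7) = 16)
Function('B')(w) = Add(4, Pow(Add(-13, w), -1)) (Function('B')(w) = Add(4, Pow(Add(w, -13), -1)) = Add(4, Pow(Add(-13, w), -1)))
Function('f')(S) = Add(Rational(13, 3), S) (Function('f')(S) = Add(S, Mul(Pow(Add(-13, 16), -1), Add(-51, Mul(4, 16)))) = Add(S, Mul(Pow(3, -1), Add(-51, 64))) = Add(S, Mul(Rational(1, 3), 13)) = Add(S, Rational(13, 3)) = Add(Rational(13, 3), S))
Add(Mul(702588, Pow(Mul(Mul(3, 144), 92), -1)), Mul(138075, Pow(Function('f')(Function('h')(38)), -1))) = Add(Mul(702588, Pow(Mul(Mul(3, 144), 92), -1)), Mul(138075, Pow(Add(Rational(13, 3), -39), -1))) = Add(Mul(702588, Pow(Mul(432, 92), -1)), Mul(138075, Pow(Rational(-104, 3), -1))) = Add(Mul(702588, Pow(39744, -1)), Mul(138075, Rational(-3, 104))) = Add(Mul(702588, Rational(1, 39744)), Rational(-414225, 104)) = Add(Rational(58549, 3312), Rational(-414225, 104)) = Rational(-170728013, 43056)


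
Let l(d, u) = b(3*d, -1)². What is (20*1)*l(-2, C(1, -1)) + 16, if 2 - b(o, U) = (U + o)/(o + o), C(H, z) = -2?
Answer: 2021/36 ≈ 56.139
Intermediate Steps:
b(o, U) = 2 - (U + o)/(2*o) (b(o, U) = 2 - (U + o)/(o + o) = 2 - (U + o)/(2*o))
l(d, u) = (1 + 9*d)²/(36*d²) (l(d, u) = ((-1*(-1) + 3*(3*d))/(2*((3*d))))² = ((1/(3*d))*(1 + 9*d)/2)² = ((1 + 9*d)/(6*d))² = (1 + 9*d)²/(36*d²))
(20*1)*l(-2, C(1, -1)) + 16 = (20*1)*((1/36)*(1 + 9*(-2))²/(-2)²) + 16 = 20*((1/36)*(¼)*(1 - 18)²) + 16 = 20*((1/36)*(¼)*(-17)²) + 16 = 20*((1/36)*(¼)*289) + 16 = 20*(289/144) + 16 = 1445/36 + 16 = 2021/36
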